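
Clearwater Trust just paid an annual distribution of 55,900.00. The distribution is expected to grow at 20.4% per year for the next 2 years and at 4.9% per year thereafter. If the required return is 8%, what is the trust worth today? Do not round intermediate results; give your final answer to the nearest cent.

2482674.61

D_1 = 67303.60000
D_2 = 81033.53440
Terminal value at year 2: TV = D_2×(1+g_2)/(r−g_2) = 85004.17759/0.031 = 2742070.24470
P_0 = D_1/(1+r)^1 + D_2/(1+r)^2 + TV/(1+r)^2
    = 62318.14815 + 69473.19479 + 2350883.26877 = 2482674.61171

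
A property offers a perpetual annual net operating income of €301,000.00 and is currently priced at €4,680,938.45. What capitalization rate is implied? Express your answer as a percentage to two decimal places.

6.43%

P = C/r ⇒ r = C/P = €301,000.00/€4,680,938.45 = 0.064303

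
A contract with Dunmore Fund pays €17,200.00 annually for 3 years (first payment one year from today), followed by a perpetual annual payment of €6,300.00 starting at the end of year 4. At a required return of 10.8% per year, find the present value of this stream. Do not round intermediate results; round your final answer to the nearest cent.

€85062.75

PV of 3-year annuity: €17,200.00 × [1 − (1+0.108)^−3] / 0.108 = 42178.53232
Perpetuity value at year 3: €6,300.00 / 0.108 = 58333.33333
PV of perpetuity: 58333.33333 / (1+0.108)^3 = 42884.21975
Total PV = 42178.53232 + 42884.21975 = 85062.75207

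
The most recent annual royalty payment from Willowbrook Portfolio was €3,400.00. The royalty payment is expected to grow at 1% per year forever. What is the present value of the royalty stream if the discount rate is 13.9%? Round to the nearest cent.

D₁ = D₀ × (1 + g) = €3,400.00 × 1.01 = €3,434.0000
Growing perpetuity: P = D₁ / (r − g) = €3,434.0000 / (0.139 − 0.01) = €26,620.16

€26620.16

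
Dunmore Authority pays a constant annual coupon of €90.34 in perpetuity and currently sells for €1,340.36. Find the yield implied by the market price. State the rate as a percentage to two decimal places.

P = C/r ⇒ r = C/P = €90.34/€1,340.36 = 0.067400

6.74%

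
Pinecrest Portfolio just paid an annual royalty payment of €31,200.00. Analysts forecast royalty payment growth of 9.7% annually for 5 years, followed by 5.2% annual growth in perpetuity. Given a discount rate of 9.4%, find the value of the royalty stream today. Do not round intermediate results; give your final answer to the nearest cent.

€949547.78

D_1 = 34226.40000
D_2 = 37546.36080
D_3 = 41188.35780
D_4 = 45183.62850
D_5 = 49566.44047
Terminal value at year 5: TV = D_5×(1+g_2)/(r−g_2) = 52143.89537/0.042 = 1241521.31841
P_0 = D_1/(1+r)^1 + D_2/(1+r)^2 + D_3/(1+r)^3 + D_4/(1+r)^4 + D_5/(1+r)^5 + TV/(1+r)^5
    = 31285.55759 + 31371.34979 + 31457.37726 + 31543.64063 + 31630.14056 + 792259.71124 = 949547.77708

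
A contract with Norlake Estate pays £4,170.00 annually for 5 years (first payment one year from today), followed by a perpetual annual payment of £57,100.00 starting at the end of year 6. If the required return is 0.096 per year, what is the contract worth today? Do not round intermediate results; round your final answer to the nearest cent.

PV of 5-year annuity: £4,170.00 × [1 − (1+0.096)^−5] / 0.096 = 15970.44791
Perpetuity value at year 5: £57,100.00 / 0.096 = 594791.66667
PV of perpetuity: 594791.66667 / (1+0.096)^5 = 376107.59582
Total PV = 15970.44791 + 376107.59582 = 392078.04372

£392078.04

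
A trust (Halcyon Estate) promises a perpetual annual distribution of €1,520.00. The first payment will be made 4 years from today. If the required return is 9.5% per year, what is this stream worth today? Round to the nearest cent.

€12186.46

Value at end of year 3: C / r = €1,520.00 / 0.095 = €16,000.0000
Discount to today: PV = €16,000.0000 / (1 + 0.095)^3 = €16,000.0000 / 1.312932 = €12,186.46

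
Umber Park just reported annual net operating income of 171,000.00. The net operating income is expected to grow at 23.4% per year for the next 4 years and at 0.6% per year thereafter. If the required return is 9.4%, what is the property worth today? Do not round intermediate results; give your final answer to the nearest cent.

D_1 = 211014.00000
D_2 = 260391.27600
D_3 = 321322.83458
D_4 = 396512.37788
Terminal value at year 4: TV = D_4×(1+g_2)/(r−g_2) = 398891.45214/0.088 = 4532857.41073
P_0 = D_1/(1+r)^1 + D_2/(1+r)^2 + D_3/(1+r)^3 + D_4/(1+r)^4 + TV/(1+r)^4
    = 192882.99817 + 217566.38002 + 245408.51275 + 276813.62407 + 3164483.02061 = 4097154.53562

4097154.54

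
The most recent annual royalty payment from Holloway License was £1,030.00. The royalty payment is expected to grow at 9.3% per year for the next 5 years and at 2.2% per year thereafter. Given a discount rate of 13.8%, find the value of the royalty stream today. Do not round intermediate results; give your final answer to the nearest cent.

£11987.18

D_1 = 1125.79000
D_2 = 1230.48847
D_3 = 1344.92390
D_4 = 1470.00182
D_5 = 1606.71199
Terminal value at year 5: TV = D_5×(1+g_2)/(r−g_2) = 1642.05965/0.116 = 14155.68667
P_0 = D_1/(1+r)^1 + D_2/(1+r)^2 + D_3/(1+r)^3 + D_4/(1+r)^4 + D_5/(1+r)^5 + TV/(1+r)^5
    = 989.27065 + 950.15186 + 912.57995 + 876.49375 + 841.83451 + 7416.85230 = 11987.18303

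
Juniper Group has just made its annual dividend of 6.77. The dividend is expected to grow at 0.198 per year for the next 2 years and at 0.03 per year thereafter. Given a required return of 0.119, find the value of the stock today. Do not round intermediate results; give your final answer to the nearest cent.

104.81

D_1 = 8.11046
D_2 = 9.71633
Terminal value at year 2: TV = D_2×(1+g_2)/(r−g_2) = 10.00782/0.089 = 112.44743
P_0 = D_1/(1+r)^1 + D_2/(1+r)^2 + TV/(1+r)^2
    = 7.24795 + 7.75965 + 89.80269 = 104.81029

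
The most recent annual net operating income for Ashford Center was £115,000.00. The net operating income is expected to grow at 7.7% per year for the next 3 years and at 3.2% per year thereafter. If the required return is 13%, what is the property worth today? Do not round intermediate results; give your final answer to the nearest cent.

£1362124.70

D_1 = 123855.00000
D_2 = 133391.83500
D_3 = 143663.00629
Terminal value at year 3: TV = D_3×(1+g_2)/(r−g_2) = 148260.22250/0.098 = 1512859.41323
P_0 = D_1/(1+r)^1 + D_2/(1+r)^2 + D_3/(1+r)^3 + TV/(1+r)^3
    = 109606.19469 + 104465.37317 + 99565.66983 + 1048487.46184 = 1362124.69953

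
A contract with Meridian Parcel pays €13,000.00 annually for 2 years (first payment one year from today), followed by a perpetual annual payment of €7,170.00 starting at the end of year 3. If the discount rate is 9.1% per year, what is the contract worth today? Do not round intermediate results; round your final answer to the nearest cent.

PV of 2-year annuity: €13,000.00 × [1 − (1+0.091)^−2] / 0.091 = 22837.46443
Perpetuity value at year 2: €7,170.00 / 0.091 = 78791.20879
PV of perpetuity: 78791.20879 / (1+0.091)^2 = 66195.46879
Total PV = 22837.46443 + 66195.46879 = 89032.93322

€89032.93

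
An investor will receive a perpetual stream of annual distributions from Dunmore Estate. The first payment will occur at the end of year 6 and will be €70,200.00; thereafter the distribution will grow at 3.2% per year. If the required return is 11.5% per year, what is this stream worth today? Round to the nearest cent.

€490777.54

Value at end of year 5: C₁ / (r − g) = €70,200.00 / (0.115 − 0.032) = €845,783.1325
Discount to today: PV = €845,783.1325 / (1 + 0.115)^5 = €845,783.1325 / 1.723353 = €490,777.54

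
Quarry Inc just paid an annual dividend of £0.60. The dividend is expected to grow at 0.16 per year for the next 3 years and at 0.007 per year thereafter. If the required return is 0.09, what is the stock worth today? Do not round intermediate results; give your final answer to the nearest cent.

£10.82

D_1 = 0.69600
D_2 = 0.80736
D_3 = 0.93654
Terminal value at year 3: TV = D_3×(1+g_2)/(r−g_2) = 0.94309/0.083 = 11.36257
P_0 = D_1/(1+r)^1 + D_2/(1+r)^2 + D_3/(1+r)^3 + TV/(1+r)^3
    = 0.63853 + 0.67954 + 0.72318 + 8.77399 = 10.81524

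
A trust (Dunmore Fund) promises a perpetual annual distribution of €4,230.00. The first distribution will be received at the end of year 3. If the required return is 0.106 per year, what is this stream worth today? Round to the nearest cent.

Value at end of year 2: C / r = €4,230.00 / 0.106 = €39,905.6604
Discount to today: PV = €39,905.6604 / (1 + 0.106)^2 = €39,905.6604 / 1.223236 = €32,623.03

€32623.03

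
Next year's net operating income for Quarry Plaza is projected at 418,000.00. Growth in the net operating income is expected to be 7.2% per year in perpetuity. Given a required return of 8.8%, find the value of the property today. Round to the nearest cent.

26125000.00

Growing perpetuity: P = D₁ / (r − g) = 418,000.0000 / (0.088 − 0.072) = 26,125,000.00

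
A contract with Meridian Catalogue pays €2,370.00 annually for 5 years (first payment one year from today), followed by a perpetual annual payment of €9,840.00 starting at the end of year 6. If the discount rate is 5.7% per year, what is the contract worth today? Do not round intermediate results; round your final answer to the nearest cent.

€140906.75

PV of 5-year annuity: €2,370.00 × [1 − (1+0.057)^−5] / 0.057 = 10065.30851
Perpetuity value at year 5: €9,840.00 / 0.057 = 172631.57895
PV of perpetuity: 172631.57895 / (1+0.057)^5 = 130841.43730
Total PV = 10065.30851 + 130841.43730 = 140906.74581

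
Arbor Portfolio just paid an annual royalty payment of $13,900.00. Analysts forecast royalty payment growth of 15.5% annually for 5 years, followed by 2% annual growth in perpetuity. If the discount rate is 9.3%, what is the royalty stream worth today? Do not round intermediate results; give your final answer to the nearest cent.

D_1 = 16054.50000
D_2 = 18542.94750
D_3 = 21417.10436
D_4 = 24736.75554
D_5 = 28570.95265
Terminal value at year 5: TV = D_5×(1+g_2)/(r−g_2) = 29142.37170/0.073 = 399210.57123
P_0 = D_1/(1+r)^1 + D_2/(1+r)^2 + D_3/(1+r)^3 + D_4/(1+r)^4 + D_5/(1+r)^5 + TV/(1+r)^5
    = 14688.47210 + 15521.66996 + 16402.13066 + 17332.53514 + 18315.71646 + 255918.22994 = 338178.75425

$338178.75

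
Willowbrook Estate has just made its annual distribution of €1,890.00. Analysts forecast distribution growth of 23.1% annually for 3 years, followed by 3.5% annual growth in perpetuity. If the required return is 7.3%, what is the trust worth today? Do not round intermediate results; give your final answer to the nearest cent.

D_1 = 2326.59000
D_2 = 2864.03229
D_3 = 3525.62375
Terminal value at year 3: TV = D_3×(1+g_2)/(r−g_2) = 3649.02058/0.038 = 96026.85737
P_0 = D_1/(1+r)^1 + D_2/(1+r)^2 + D_3/(1+r)^3 + TV/(1+r)^3
    = 2168.30382 + 2487.58807 + 2853.88716 + 77730.87388 = 85240.65293

€85240.65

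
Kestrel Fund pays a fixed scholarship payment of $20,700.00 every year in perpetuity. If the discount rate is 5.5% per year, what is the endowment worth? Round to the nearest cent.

Level perpetuity: PV = C / r = $20,700.00 / 0.055 = $376,363.64

$376363.64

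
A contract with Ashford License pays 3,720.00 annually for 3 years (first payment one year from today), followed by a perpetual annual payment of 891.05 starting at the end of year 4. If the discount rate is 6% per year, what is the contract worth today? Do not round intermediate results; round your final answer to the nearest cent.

22412.65

PV of 3-year annuity: 3,720.00 × [1 − (1+0.06)^−3] / 0.06 = 9943.60445
Perpetuity value at year 3: 891.05 / 0.06 = 14850.83333
PV of perpetuity: 14850.83333 / (1+0.06)^3 = 12469.04604
Total PV = 9943.60445 + 12469.04604 = 22412.65049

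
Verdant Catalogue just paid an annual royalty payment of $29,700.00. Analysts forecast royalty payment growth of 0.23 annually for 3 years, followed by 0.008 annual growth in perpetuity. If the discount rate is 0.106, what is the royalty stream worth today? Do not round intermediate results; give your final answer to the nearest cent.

$530799.49

D_1 = 36531.00000
D_2 = 44933.13000
D_3 = 55267.74990
Terminal value at year 3: TV = D_3×(1+g_2)/(r−g_2) = 55709.89190/0.098 = 568468.28469
P_0 = D_1/(1+r)^1 + D_2/(1+r)^2 + D_3/(1+r)^3 + TV/(1+r)^3
    = 33029.83725 + 36733.00164 + 40851.34903 + 420185.30427 = 530799.49219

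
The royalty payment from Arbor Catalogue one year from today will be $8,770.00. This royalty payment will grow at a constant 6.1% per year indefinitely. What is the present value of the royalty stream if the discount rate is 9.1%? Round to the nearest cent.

Growing perpetuity: P = D₁ / (r − g) = $8,770.0000 / (0.091 − 0.061) = $292,333.33

$292333.33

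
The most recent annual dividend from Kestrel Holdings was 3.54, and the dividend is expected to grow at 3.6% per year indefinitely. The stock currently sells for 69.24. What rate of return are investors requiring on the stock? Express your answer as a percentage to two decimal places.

D₁ = 3.54 × 1.036 = 3.6674
P = D₁/(r − g) ⇒ r = D₁/P + g = 3.6674/69.24 + 0.036 = 0.052967 + 0.036 = 0.088967

8.90%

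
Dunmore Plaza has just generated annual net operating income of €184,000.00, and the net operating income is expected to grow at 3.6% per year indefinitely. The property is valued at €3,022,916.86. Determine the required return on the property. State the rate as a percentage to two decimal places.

9.91%

D₁ = €184,000.00 × 1.036 = €190,624.0000
P = D₁/(r − g) ⇒ r = D₁/P + g = €190,624.0000/€3,022,916.86 + 0.036 = 0.063060 + 0.036 = 0.099060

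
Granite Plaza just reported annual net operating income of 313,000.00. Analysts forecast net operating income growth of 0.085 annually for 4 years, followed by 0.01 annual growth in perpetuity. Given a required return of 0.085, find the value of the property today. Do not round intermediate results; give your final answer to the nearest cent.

5467066.67

D_1 = 339605.00000
D_2 = 368471.42500
D_3 = 399791.49613
D_4 = 433773.77330
Terminal value at year 4: TV = D_4×(1+g_2)/(r−g_2) = 438111.51103/0.075 = 5841486.81371
P_0 = D_1/(1+r)^1 + D_2/(1+r)^2 + D_3/(1+r)^3 + D_4/(1+r)^4 + TV/(1+r)^4
    = 313000.00000 + 313000.00000 + 313000.00000 + 313000.00000 + 4215066.66667 = 5467066.66667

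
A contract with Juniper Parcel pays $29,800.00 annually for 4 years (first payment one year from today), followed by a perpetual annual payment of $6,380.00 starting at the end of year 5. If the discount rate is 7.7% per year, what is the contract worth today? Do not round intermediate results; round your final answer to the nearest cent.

PV of 4-year annuity: $29,800.00 × [1 − (1+0.077)^−4] / 0.077 = 99364.08162
Perpetuity value at year 4: $6,380.00 / 0.077 = 82857.14286
PV of perpetuity: 82857.14286 / (1+0.077)^4 = 61583.89317
Total PV = 99364.08162 + 61583.89317 = 160947.97479

$160947.97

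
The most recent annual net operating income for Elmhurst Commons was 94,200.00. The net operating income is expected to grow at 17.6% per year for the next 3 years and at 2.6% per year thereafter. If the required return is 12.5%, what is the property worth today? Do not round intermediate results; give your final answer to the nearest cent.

1424140.59

D_1 = 110779.20000
D_2 = 130276.33920
D_3 = 153204.97490
Terminal value at year 3: TV = D_3×(1+g_2)/(r−g_2) = 157188.30425/0.099 = 1587760.64896
P_0 = D_1/(1+r)^1 + D_2/(1+r)^2 + D_3/(1+r)^3 + TV/(1+r)^3
    = 98470.40000 + 102934.39147 + 107600.75055 + 1115135.05112 = 1424140.59313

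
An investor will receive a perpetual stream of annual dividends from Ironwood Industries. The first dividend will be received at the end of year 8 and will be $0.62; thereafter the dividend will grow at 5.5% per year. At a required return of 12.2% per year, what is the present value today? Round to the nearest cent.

Value at end of year 7: C₁ / (r − g) = $0.62 / (0.122 − 0.055) = $9.2537
Discount to today: PV = $9.2537 / (1 + 0.122)^7 = $9.2537 / 2.238463 = $4.13

$4.13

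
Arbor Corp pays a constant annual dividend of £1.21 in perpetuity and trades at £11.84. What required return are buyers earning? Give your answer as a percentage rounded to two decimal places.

10.22%

P = C/r ⇒ r = C/P = £1.21/£11.84 = 0.102196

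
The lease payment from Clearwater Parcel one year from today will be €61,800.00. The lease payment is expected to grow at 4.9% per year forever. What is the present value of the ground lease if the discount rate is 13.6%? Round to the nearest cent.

Growing perpetuity: P = D₁ / (r − g) = €61,800.0000 / (0.136 − 0.049) = €710,344.83

€710344.83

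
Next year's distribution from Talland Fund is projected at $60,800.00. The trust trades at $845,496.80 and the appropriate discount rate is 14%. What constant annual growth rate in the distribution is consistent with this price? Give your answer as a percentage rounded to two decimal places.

6.81%

P = D₁/(r−g) ⇒ g = r − D₁/P = 0.14 − $60,800.00/$845,496.80 = 0.068090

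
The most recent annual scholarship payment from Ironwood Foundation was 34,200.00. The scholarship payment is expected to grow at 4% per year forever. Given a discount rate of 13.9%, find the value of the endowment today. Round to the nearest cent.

359272.73

D₁ = D₀ × (1 + g) = 34,200.00 × 1.04 = 35,568.0000
Growing perpetuity: P = D₁ / (r − g) = 35,568.0000 / (0.139 − 0.04) = 359,272.73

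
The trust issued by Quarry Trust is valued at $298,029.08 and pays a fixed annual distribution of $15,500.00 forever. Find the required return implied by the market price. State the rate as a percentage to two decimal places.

5.20%

P = C/r ⇒ r = C/P = $15,500.00/$298,029.08 = 0.052008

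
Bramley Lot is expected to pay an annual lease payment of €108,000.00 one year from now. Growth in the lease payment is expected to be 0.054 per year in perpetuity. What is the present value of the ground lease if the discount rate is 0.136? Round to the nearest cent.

€1317073.17

Growing perpetuity: P = D₁ / (r − g) = €108,000.0000 / (0.136 − 0.054) = €1,317,073.17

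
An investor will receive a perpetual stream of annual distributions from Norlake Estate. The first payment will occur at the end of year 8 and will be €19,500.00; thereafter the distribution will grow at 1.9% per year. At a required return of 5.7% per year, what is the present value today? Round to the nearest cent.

Value at end of year 7: C₁ / (r − g) = €19,500.00 / (0.057 − 0.019) = €513,157.8947
Discount to today: PV = €513,157.8947 / (1 + 0.057)^7 = €513,157.8947 / 1.474093 = €348,117.70

€348117.70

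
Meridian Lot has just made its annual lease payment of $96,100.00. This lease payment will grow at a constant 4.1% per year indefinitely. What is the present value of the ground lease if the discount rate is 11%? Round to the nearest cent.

D₁ = D₀ × (1 + g) = $96,100.00 × 1.041 = $100,040.1000
Growing perpetuity: P = D₁ / (r − g) = $100,040.1000 / (0.11 − 0.041) = $1,449,856.52

$1449856.52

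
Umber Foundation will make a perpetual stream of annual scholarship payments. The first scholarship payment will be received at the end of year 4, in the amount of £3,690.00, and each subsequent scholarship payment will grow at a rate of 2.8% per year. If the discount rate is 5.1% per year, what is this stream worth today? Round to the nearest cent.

Value at end of year 3: C₁ / (r − g) = £3,690.00 / (0.051 − 0.028) = £160,434.7826
Discount to today: PV = £160,434.7826 / (1 + 0.051)^3 = £160,434.7826 / 1.160936 = £138,194.38

£138194.38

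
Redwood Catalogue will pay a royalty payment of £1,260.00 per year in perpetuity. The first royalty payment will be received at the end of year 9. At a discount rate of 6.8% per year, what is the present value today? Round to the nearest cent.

£10946.91

Value at end of year 8: C / r = £1,260.00 / 0.068 = £18,529.4118
Discount to today: PV = £18,529.4118 / (1 + 0.068)^8 = £18,529.4118 / 1.692661 = £10,946.91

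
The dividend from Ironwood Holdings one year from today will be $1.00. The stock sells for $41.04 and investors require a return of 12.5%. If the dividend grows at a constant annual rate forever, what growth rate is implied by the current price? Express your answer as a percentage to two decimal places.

P = D₁/(r−g) ⇒ g = r − D₁/P = 0.125 − $1.00/$41.04 = 0.100634

10.06%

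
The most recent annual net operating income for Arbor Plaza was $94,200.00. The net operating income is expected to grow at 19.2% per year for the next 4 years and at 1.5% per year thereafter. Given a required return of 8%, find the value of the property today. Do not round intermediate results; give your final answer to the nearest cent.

$2667953.98

D_1 = 112286.40000
D_2 = 133845.38880
D_3 = 159543.70345
D_4 = 190176.09451
Terminal value at year 4: TV = D_4×(1+g_2)/(r−g_2) = 193028.73593/0.065 = 2969672.86046
P_0 = D_1/(1+r)^1 + D_2/(1+r)^2 + D_3/(1+r)^3 + D_4/(1+r)^4 + TV/(1+r)^4
    = 103968.88889 + 114750.84774 + 126650.93565 + 139785.10675 + 2182798.20547 = 2667953.98450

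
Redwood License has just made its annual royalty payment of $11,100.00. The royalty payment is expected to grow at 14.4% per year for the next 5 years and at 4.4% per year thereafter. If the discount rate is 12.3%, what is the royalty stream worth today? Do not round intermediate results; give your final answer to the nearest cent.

$219618.82

D_1 = 12698.40000
D_2 = 14526.96960
D_3 = 16618.85322
D_4 = 19011.96809
D_5 = 21749.69149
Terminal value at year 5: TV = D_5×(1+g_2)/(r−g_2) = 22706.67792/0.079 = 287426.30274
P_0 = D_1/(1+r)^1 + D_2/(1+r)^2 + D_3/(1+r)^3 + D_4/(1+r)^4 + D_5/(1+r)^5 + TV/(1+r)^5
    = 11307.56901 + 11519.01955 + 11734.42418 + 11953.85687 + 12177.39293 + 160926.55975 = 219618.82230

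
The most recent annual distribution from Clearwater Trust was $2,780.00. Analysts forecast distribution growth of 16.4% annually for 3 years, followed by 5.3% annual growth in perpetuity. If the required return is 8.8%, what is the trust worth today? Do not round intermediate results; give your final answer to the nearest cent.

D_1 = 3235.92000
D_2 = 3766.61088
D_3 = 4384.33506
Terminal value at year 3: TV = D_3×(1+g_2)/(r−g_2) = 4616.70482/0.035 = 131905.85208
P_0 = D_1/(1+r)^1 + D_2/(1+r)^2 + D_3/(1+r)^3 + TV/(1+r)^3
    = 2974.19118 + 3181.94718 + 3404.21555 + 102418.25631 = 111978.61021

$111978.61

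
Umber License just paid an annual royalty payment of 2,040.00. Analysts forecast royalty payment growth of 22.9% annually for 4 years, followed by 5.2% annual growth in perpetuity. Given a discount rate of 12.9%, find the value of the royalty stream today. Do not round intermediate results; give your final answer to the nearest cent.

D_1 = 2507.16000
D_2 = 3081.29964
D_3 = 3786.91726
D_4 = 4654.12131
Terminal value at year 4: TV = D_4×(1+g_2)/(r−g_2) = 4896.13562/0.077 = 63586.17685
P_0 = D_1/(1+r)^1 + D_2/(1+r)^2 + D_3/(1+r)^3 + D_4/(1+r)^4 + TV/(1+r)^4
    = 2220.69088 + 2417.38626 + 2631.50373 + 2864.58644 + 39136.94716 = 49271.11447

49271.11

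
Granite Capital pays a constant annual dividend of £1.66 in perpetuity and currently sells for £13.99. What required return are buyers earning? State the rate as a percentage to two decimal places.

P = C/r ⇒ r = C/P = £1.66/£13.99 = 0.118656

11.87%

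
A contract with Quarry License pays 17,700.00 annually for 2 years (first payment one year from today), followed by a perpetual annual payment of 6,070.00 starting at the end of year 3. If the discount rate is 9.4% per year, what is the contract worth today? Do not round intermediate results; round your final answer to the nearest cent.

PV of 2-year annuity: 17,700.00 × [1 − (1+0.094)^−2] / 0.094 = 30968.15270
Perpetuity value at year 2: 6,070.00 / 0.094 = 64574.46809
PV of perpetuity: 64574.46809 / (1+0.094)^2 = 53954.31628
Total PV = 30968.15270 + 53954.31628 = 84922.46898

84922.47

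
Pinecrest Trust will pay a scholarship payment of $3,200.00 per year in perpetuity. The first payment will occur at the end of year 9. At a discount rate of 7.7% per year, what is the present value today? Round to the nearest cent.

Value at end of year 8: C / r = $3,200.00 / 0.077 = $41,558.4416
Discount to today: PV = $41,558.4416 / (1 + 0.077)^8 = $41,558.4416 / 1.810196 = $22,957.98

$22957.98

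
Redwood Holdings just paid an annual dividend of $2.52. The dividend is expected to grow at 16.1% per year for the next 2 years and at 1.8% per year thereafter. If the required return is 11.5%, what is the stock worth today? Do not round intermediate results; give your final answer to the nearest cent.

D_1 = 2.92572
D_2 = 3.39676
Terminal value at year 2: TV = D_2×(1+g_2)/(r−g_2) = 3.45790/0.097 = 35.64848
P_0 = D_1/(1+r)^1 + D_2/(1+r)^2 + TV/(1+r)^2
    = 2.62396 + 2.73222 + 28.67420 = 34.03038

$34.03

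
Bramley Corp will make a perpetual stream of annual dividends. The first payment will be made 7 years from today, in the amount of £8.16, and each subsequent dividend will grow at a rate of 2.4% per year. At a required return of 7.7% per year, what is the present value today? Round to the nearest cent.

£98.66

Value at end of year 6: C₁ / (r − g) = £8.16 / (0.077 − 0.024) = £153.9623
Discount to today: PV = £153.9623 / (1 + 0.077)^6 = £153.9623 / 1.560609 = £98.66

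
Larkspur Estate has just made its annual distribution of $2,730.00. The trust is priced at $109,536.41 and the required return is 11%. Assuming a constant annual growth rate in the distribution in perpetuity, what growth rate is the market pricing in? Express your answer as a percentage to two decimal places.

8.30%

P = D₀(1+g)/(r−g) ⇒ P(r−g) = D₀(1+g) ⇒ g(P+D₀) = P·r − D₀
g = (P·r − D₀)/(P + D₀) = ($109,536.41×0.11 − $2,730.00) / ($109,536.41 + $2,730.00) = 0.083008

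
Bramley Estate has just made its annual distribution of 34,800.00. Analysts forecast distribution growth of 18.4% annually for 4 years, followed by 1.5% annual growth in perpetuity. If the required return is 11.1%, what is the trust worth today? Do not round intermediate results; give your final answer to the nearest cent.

D_1 = 41203.20000
D_2 = 48784.58880
D_3 = 57760.95314
D_4 = 68388.96852
Terminal value at year 4: TV = D_4×(1+g_2)/(r−g_2) = 69414.80304/0.096 = 723070.86505
P_0 = D_1/(1+r)^1 + D_2/(1+r)^2 + D_3/(1+r)^3 + D_4/(1+r)^4 + TV/(1+r)^4
    = 37086.58866 + 39523.42122 + 42120.36969 + 44887.95473 + 474596.60473 = 638214.93902

638214.94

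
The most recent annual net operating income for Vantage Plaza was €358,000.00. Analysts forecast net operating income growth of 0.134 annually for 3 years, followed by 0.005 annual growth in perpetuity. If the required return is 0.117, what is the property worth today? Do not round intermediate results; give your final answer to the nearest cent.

€4468350.67

D_1 = 405972.00000
D_2 = 460372.24800
D_3 = 522062.12923
Terminal value at year 3: TV = D_3×(1+g_2)/(r−g_2) = 524672.43988/0.112 = 4684575.35605
P_0 = D_1/(1+r)^1 + D_2/(1+r)^2 + D_3/(1+r)^3 + TV/(1+r)^3
    = 363448.52283 + 368979.96857 + 374595.59924 + 3361326.58249 = 4468350.67312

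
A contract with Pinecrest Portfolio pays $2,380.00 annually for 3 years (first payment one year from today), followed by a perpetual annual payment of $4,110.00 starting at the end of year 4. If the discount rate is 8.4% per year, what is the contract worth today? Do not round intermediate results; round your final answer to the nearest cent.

PV of 3-year annuity: $2,380.00 × [1 − (1+0.084)^−3] / 0.084 = 6089.49017
Perpetuity value at year 3: $4,110.00 / 0.084 = 48928.57143
PV of perpetuity: 48928.57143 / (1+0.084)^3 = 38412.68715
Total PV = 6089.49017 + 38412.68715 = 44502.17732

$44502.18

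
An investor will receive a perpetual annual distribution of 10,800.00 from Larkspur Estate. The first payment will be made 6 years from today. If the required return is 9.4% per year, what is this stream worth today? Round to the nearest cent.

73317.78

Value at end of year 5: C / r = 10,800.00 / 0.094 = 114,893.6170
Discount to today: PV = 114,893.6170 / (1 + 0.094)^5 = 114,893.6170 / 1.567064 = 73,317.78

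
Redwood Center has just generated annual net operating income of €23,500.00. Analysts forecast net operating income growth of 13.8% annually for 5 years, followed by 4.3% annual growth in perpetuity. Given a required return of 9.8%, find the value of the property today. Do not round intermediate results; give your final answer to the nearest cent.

D_1 = 26743.00000
D_2 = 30433.53400
D_3 = 34633.36169
D_4 = 39412.76561
D_5 = 44851.72726
Terminal value at year 5: TV = D_5×(1+g_2)/(r−g_2) = 46780.35153/0.055 = 850551.84602
P_0 = D_1/(1+r)^1 + D_2/(1+r)^2 + D_3/(1+r)^3 + D_4/(1+r)^4 + D_5/(1+r)^5 + TV/(1+r)^5
    = 24356.10200 + 25243.39169 + 26163.00523 + 27116.12018 + 28103.95698 + 532953.22056 = 663935.79665

€663935.80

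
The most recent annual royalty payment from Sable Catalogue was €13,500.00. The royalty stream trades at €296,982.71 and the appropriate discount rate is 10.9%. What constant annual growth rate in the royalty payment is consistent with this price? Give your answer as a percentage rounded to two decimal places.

6.08%

P = D₀(1+g)/(r−g) ⇒ P(r−g) = D₀(1+g) ⇒ g(P+D₀) = P·r − D₀
g = (P·r − D₀)/(P + D₀) = (€296,982.71×0.109 − €13,500.00) / (€296,982.71 + €13,500.00) = 0.060780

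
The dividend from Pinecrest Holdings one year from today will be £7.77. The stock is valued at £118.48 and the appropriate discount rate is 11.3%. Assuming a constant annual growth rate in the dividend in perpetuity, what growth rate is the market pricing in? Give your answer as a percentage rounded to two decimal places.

P = D₁/(r−g) ⇒ g = r − D₁/P = 0.113 − £7.77/£118.48 = 0.047419

4.74%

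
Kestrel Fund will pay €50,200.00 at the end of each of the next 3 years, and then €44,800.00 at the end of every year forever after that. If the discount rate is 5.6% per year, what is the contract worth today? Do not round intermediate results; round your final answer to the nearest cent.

PV of 3-year annuity: €50,200.00 × [1 − (1+0.056)^−3] / 0.056 = 135184.47865
Perpetuity value at year 3: €44,800.00 / 0.056 = 800000.00000
PV of perpetuity: 800000.00000 / (1+0.056)^3 = 679357.27801
Total PV = 135184.47865 + 679357.27801 = 814541.75667

€814541.76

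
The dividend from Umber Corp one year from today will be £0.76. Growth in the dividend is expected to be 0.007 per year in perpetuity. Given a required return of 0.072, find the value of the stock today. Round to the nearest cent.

Growing perpetuity: P = D₁ / (r − g) = £0.7600 / (0.072 − 0.007) = £11.69

£11.69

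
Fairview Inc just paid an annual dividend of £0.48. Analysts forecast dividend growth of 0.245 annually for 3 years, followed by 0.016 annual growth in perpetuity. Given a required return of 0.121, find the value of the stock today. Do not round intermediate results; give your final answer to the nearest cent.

D_1 = 0.59760
D_2 = 0.74401
D_3 = 0.92629
Terminal value at year 3: TV = D_3×(1+g_2)/(r−g_2) = 0.94112/0.105 = 8.96301
P_0 = D_1/(1+r)^1 + D_2/(1+r)^2 + D_3/(1+r)^3 + TV/(1+r)^3
    = 0.53310 + 0.59206 + 0.65756 + 6.36263 = 8.14535

£8.15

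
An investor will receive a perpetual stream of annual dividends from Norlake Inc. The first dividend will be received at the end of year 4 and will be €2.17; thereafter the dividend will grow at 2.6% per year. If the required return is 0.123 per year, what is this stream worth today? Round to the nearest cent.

Value at end of year 3: C₁ / (r − g) = €2.17 / (0.123 − 0.026) = €22.3711
Discount to today: PV = €22.3711 / (1 + 0.123)^3 = €22.3711 / 1.416248 = €15.80

€15.80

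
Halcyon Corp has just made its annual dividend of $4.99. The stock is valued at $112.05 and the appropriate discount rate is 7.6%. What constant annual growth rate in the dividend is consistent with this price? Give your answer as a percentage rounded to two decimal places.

3.01%

P = D₀(1+g)/(r−g) ⇒ P(r−g) = D₀(1+g) ⇒ g(P+D₀) = P·r − D₀
g = (P·r − D₀)/(P + D₀) = ($112.05×0.076 − $4.99) / ($112.05 + $4.99) = 0.030125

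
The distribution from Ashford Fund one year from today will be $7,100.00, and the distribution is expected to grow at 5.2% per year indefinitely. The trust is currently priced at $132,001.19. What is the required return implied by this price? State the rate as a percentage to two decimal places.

10.58%

P = D₁/(r − g) ⇒ r = D₁/P + g = $7,100.0000/$132,001.19 + 0.052 = 0.053787 + 0.052 = 0.105787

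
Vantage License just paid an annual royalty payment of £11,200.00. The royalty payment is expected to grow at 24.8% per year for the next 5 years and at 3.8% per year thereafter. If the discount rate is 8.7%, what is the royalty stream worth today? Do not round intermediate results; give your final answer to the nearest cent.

D_1 = 13977.60000
D_2 = 17444.04480
D_3 = 21770.16791
D_4 = 27169.16955
D_5 = 33907.12360
Terminal value at year 5: TV = D_5×(1+g_2)/(r−g_2) = 35195.59430/0.049 = 718277.43465
P_0 = D_1/(1+r)^1 + D_2/(1+r)^2 + D_3/(1+r)^3 + D_4/(1+r)^4 + D_5/(1+r)^5 + TV/(1+r)^5
    = 12858.87764 + 14763.45842 + 16950.13441 + 19460.68790 + 22343.08969 + 473308.71639 = 559684.96446

£559684.96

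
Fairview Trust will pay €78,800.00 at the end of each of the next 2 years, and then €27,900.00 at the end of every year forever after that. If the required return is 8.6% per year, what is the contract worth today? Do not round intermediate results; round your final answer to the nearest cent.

PV of 2-year annuity: €78,800.00 × [1 − (1+0.086)^−2] / 0.086 = 139373.71332
Perpetuity value at year 2: €27,900.00 / 0.086 = 324418.60465
PV of perpetuity: 324418.60465 / (1+0.086)^2 = 275071.82036
Total PV = 139373.71332 + 275071.82036 = 414445.53369

€414445.53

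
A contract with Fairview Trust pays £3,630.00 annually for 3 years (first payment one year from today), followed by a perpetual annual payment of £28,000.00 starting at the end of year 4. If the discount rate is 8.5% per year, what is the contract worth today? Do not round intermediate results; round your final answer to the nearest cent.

PV of 3-year annuity: £3,630.00 × [1 − (1+0.085)^−3] / 0.085 = 9271.10121
Perpetuity value at year 3: £28,000.00 / 0.085 = 329411.76471
PV of perpetuity: 329411.76471 / (1+0.085)^3 = 257899.13831
Total PV = 9271.10121 + 257899.13831 = 267170.23951

£267170.24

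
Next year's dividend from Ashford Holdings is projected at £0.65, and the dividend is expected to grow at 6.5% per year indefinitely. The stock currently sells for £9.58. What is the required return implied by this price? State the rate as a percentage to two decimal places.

13.28%

P = D₁/(r − g) ⇒ r = D₁/P + g = £0.6500/£9.58 + 0.065 = 0.067850 + 0.065 = 0.132850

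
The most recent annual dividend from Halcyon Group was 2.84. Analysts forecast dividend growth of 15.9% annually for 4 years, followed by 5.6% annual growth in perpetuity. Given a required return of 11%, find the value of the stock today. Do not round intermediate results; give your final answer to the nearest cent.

78.68

D_1 = 3.29156
D_2 = 3.81492
D_3 = 4.42149
D_4 = 5.12451
Terminal value at year 4: TV = D_4×(1+g_2)/(r−g_2) = 5.41148/0.054 = 100.21258
P_0 = D_1/(1+r)^1 + D_2/(1+r)^2 + D_3/(1+r)^3 + D_4/(1+r)^4 + TV/(1+r)^4
    = 2.96537 + 3.09627 + 3.23296 + 3.37567 + 66.01313 = 78.68340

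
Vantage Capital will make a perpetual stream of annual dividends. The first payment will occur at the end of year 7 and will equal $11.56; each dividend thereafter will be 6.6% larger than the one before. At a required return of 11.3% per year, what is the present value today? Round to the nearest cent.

$129.39

Value at end of year 6: C₁ / (r − g) = $11.56 / (0.113 − 0.066) = $245.9574
Discount to today: PV = $245.9574 / (1 + 0.113)^6 = $245.9574 / 1.900951 = $129.39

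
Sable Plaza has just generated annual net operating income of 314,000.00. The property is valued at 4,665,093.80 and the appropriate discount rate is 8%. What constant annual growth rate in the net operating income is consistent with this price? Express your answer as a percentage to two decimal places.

1.19%

P = D₀(1+g)/(r−g) ⇒ P(r−g) = D₀(1+g) ⇒ g(P+D₀) = P·r − D₀
g = (P·r − D₀)/(P + D₀) = (4,665,093.80×0.08 − 314,000.00) / (4,665,093.80 + 314,000.00) = 0.011891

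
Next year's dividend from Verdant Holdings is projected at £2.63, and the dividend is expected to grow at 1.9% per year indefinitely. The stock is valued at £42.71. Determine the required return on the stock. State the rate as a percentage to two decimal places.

8.06%

P = D₁/(r − g) ⇒ r = D₁/P + g = £2.6300/£42.71 + 0.019 = 0.061578 + 0.019 = 0.080578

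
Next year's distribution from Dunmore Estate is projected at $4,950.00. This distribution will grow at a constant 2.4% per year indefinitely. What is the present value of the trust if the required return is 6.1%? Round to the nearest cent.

$133783.78

Growing perpetuity: P = D₁ / (r − g) = $4,950.0000 / (0.061 − 0.024) = $133,783.78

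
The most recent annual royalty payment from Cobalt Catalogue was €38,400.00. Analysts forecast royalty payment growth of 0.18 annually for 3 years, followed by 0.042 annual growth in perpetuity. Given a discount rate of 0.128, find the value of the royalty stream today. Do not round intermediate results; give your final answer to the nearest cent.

D_1 = 45312.00000
D_2 = 53468.16000
D_3 = 63092.42880
Terminal value at year 3: TV = D_3×(1+g_2)/(r−g_2) = 65742.31081/0.086 = 764445.47453
P_0 = D_1/(1+r)^1 + D_2/(1+r)^2 + D_3/(1+r)^3 + TV/(1+r)^3
    = 40170.21277 + 42022.03108 + 43959.21692 + 532622.13983 = 658773.60060

€658773.60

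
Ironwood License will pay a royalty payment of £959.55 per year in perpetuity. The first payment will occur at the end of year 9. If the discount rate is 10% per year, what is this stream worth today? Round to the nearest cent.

£4476.37

Value at end of year 8: C / r = £959.55 / 0.1 = £9,595.5000
Discount to today: PV = £9,595.5000 / (1 + 0.1)^8 = £9,595.5000 / 2.143589 = £4,476.37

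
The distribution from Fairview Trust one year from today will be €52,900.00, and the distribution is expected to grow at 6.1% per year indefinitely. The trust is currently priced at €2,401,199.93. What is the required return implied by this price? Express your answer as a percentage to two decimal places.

P = D₁/(r − g) ⇒ r = D₁/P + g = €52,900.0000/€2,401,199.93 + 0.061 = 0.022031 + 0.061 = 0.083031

8.30%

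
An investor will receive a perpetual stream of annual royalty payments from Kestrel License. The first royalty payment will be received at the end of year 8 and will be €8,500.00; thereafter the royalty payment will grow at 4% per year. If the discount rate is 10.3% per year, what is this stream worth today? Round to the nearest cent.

€67928.15

Value at end of year 7: C₁ / (r − g) = €8,500.00 / (0.103 − 0.04) = €134,920.6349
Discount to today: PV = €134,920.6349 / (1 + 0.103)^7 = €134,920.6349 / 1.986226 = €67,928.15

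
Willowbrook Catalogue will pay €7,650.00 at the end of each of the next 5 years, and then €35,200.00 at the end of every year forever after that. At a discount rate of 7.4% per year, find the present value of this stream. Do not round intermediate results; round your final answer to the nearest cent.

€363914.82

PV of 5-year annuity: €7,650.00 × [1 − (1+0.074)^−5] / 0.074 = 31033.41376
Perpetuity value at year 5: €35,200.00 / 0.074 = 475675.67568
PV of perpetuity: 475675.67568 / (1+0.074)^5 = 332881.40585
Total PV = 31033.41376 + 332881.40585 = 363914.81960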